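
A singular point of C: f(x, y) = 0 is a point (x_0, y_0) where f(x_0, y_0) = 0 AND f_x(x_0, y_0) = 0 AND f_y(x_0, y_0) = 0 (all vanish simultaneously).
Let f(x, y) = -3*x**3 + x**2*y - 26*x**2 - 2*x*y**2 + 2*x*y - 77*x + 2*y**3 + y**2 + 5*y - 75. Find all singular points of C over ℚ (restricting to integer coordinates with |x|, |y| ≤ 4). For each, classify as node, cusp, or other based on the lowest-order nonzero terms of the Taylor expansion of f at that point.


Singular points: {(-3, -1)}; classification: cusp.

Compute partial derivatives:
  f_x = -9*x**2 + 2*x*y - 52*x - 2*y**2 + 2*y - 77.
  f_y = x**2 - 4*x*y + 2*x + 6*y**2 + 2*y + 5.
Scan x_0 ∈ {−4, ..., 4}. For each x_0, f_y(x_0, y) is a polynomial in y; find its integer roots y ∈ {−4, ..., 4}, then test f_x and f at those candidates.
  x = -4: f_y(-4, y) = 6*y**2 + 18*y + 13; no integer root y with |y| ≤ 4.
  x = -3: f_y(-3, y) = 6*y**2 + 14*y + 8; vanishes at y ∈ {-1}. (-3, -1): f_x = 0, f = 0 — SINGULAR.
  x = -2: f_y(-2, y) = 6*y**2 + 10*y + 5; no integer root y with |y| ≤ 4.
  x = -1: f_y(-1, y) = 6*y**2 + 6*y + 4; no integer root y with |y| ≤ 4.
  x = 0: f_y(0, y) = 6*y**2 + 2*y + 5; no integer root y with |y| ≤ 4.
  x = 1: f_y(1, y) = 6*y**2 - 2*y + 8; no integer root y with |y| ≤ 4.
  x = 2: f_y(2, y) = 6*y**2 - 6*y + 13; no integer root y with |y| ≤ 4.
  x = 3: f_y(3, y) = 6*y**2 - 10*y + 20; no integer root y with |y| ≤ 4.
  x = 4: f_y(4, y) = 6*y**2 - 14*y + 29; no integer root y with |y| ≤ 4.
Only singular point on the grid: (-3, -1).
Classify: substitute x = -3 + u, y = -1 + v and expand: f = -3*u**3 + u**2*v - 2*u*v**2 + 2*v**3 + v**2.
No constant or linear terms (consistent with a singular point). Quadratic part: v**2. Cubic part: -3*u**3 + u**2*v - 2*u*v**2 + 2*v**3.
The quadratic part v**2 is a perfect square, so there is a single (double) tangent line v = 0, i.e. y = -1. Restricting the cubic part to that line (v = 0) leaves -3*u**3 ≠ 0, so f is not divisible by v and the branch is v² ≈ 3*u**3 to lowest order — this is a cusp.
Classification: cusp.


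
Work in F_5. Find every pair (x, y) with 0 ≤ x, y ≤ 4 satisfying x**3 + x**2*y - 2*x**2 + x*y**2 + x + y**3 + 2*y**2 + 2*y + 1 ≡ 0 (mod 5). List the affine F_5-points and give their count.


Affine F_5-points: {(0, 4), (1, 4), (2, 4), (3, 1), (4, 2)}; count = 5.

For each of the 25 pairs (x, y) ∈ F_5², evaluate f(x, y) mod 5. Record the zeros.
  x = 0: [0↦1, 1↦1, 2↦1, 3↦2, 4↦0]  zeros at y ∈ {4}
  x = 1: [0↦1, 1↦3, 2↦2, 3↦4, 4↦0]  zeros at y ∈ {4}
  x = 2: [0↦3, 1↦4, 2↦4, 3↦4, 4↦0]  zeros at y ∈ {4}
  x = 3: [0↦3, 1↦0, 2↦3, 3↦3, 4↦1]  zeros at y ∈ {1}
  x = 4: [0↦2, 1↦2, 2↦0, 3↦2, 4↦4]  zeros at y ∈ {2}
Collecting zeros: affine points = {(0, 4), (1, 4), (2, 4), (3, 1), (4, 2)}.
Total count |C(F_5)_aff| = 5.


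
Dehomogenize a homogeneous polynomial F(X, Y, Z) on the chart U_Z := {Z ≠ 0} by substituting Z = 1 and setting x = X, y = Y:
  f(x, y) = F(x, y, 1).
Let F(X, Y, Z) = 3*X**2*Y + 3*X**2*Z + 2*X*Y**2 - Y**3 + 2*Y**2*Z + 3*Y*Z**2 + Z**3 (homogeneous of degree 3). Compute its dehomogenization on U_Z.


f(x, y) = 3*x**2*y + 3*x**2 + 2*x*y**2 - y**3 + 2*y**2 + 3*y + 1

On U_Z we set Z = 1. Each monomial c·X^i·Y^j·Z^k in F becomes c·x^i·y^j·1^k = c·x^i·y^j.
Substituting Z = 1: F(X, Y, 1) = 3*x**2*y + 3*x**2 + 2*x*y**2 - y**3 + 2*y**2 + 3*y + 1.
Note: deg(f) ≤ deg(F) = 3; strict inequality happens when F is divisible by Z (lost terms).


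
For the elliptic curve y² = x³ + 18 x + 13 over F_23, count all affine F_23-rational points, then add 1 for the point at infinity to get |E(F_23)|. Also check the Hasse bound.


Affine points = {(0, 6), (0, 17), (1, 3), (1, 20), (3, 5), (3, 18), (8, 5), (8, 18), (11, 1), (11, 22), (12, 5), (12, 18), (13, 11), (13, 12), (15, 1), (15, 22), (16, 2), (16, 21), (20, 1), (20, 22)}; affine count = 20; |E(F_23)| = 21.

Discriminant check: Δ ∝ 4a³ + 27b² = 4·18³ + 27·13² = 4·5832 + 27·169 ≡ 15 (mod 23). Nonzero ⇒ E is nonsingular.
For each x ∈ F_23, compute rhs = x³ + 18·x + 13 mod 23, then count y ∈ F_23 with y² ≡ rhs.
  x = 0: rhs = 13, matching y values: 6, 17 (2 points).
  x = 1: rhs = 9, matching y values: 3, 20 (2 points).
  x = 2: rhs = 11, matching y values: none (0 points).
  x = 3: rhs = 2, matching y values: 5, 18 (2 points).
  x = 4: rhs = 11, matching y values: none (0 points).
  x = 5: rhs = 21, matching y values: none (0 points).
  x = 6: rhs = 15, matching y values: none (0 points).
  x = 7: rhs = 22, matching y values: none (0 points).
  x = 8: rhs = 2, matching y values: 5, 18 (2 points).
  x = 9: rhs = 7, matching y values: none (0 points).
  x = 10: rhs = 20, matching y values: none (0 points).
  x = 11: rhs = 1, matching y values: 1, 22 (2 points).
  x = 12: rhs = 2, matching y values: 5, 18 (2 points).
  x = 13: rhs = 6, matching y values: 11, 12 (2 points).
  x = 14: rhs = 19, matching y values: none (0 points).
  x = 15: rhs = 1, matching y values: 1, 22 (2 points).
  x = 16: rhs = 4, matching y values: 2, 21 (2 points).
  x = 17: rhs = 11, matching y values: none (0 points).
  x = 18: rhs = 5, matching y values: none (0 points).
  x = 19: rhs = 15, matching y values: none (0 points).
  x = 20: rhs = 1, matching y values: 1, 22 (2 points).
  x = 21: rhs = 15, matching y values: none (0 points).
  x = 22: rhs = 17, matching y values: none (0 points).
Total affine count: 20.
Full point count |E(F_23)| = 20 + 1 = 21.
Hasse bound: |21 − (23+1)| = |-3| = 3 ≤ 2√23 ≈ 9.5917 ✓.


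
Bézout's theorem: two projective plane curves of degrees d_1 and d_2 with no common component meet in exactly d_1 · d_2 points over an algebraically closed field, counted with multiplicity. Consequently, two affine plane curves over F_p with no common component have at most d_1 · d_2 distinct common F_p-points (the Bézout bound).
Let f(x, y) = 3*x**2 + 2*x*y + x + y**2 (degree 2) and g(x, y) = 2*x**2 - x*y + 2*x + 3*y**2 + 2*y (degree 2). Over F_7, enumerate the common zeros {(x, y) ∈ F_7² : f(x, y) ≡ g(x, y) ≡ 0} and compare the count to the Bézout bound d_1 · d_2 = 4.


Common zeros: {(0, 0), (1, 4)}; count = 2; Bézout bound = 4.

deg(f) = 2, deg(g) = 2, so Bézout bound = 4.
Scan x ∈ F_7. For each x, list the y ∈ F_7 with f(x, y) ≡ 0 and those with g(x, y) ≡ 0 (mod 7); the common zeros in that column are the intersection.
  x = 0: f ≡ 0 at y ∈ {0}; g ≡ 0 at y ∈ {0, 4}; common: {0}.
  x = 1: f ≡ 0 at y ∈ {1, 4}; g ≡ 0 at y ∈ {4, 5}; common: {4}.
  x = 2: f ≡ 0 at y ∈ {0, 3}; g ≡ 0 at y ∈ ∅; common: ∅.
  x = 3: f ≡ 0 at y ∈ {4}; g ≡ 0 at y ∈ {6}; common: ∅.
  x = 4: f ≡ 0 at y ∈ ∅; g ≡ 0 at y ∈ {5}; common: ∅.
  x = 5: f ≡ 0 at y ∈ {1, 3}; g ≡ 0 at y ∈ ∅; common: ∅.
  x = 6: f ≡ 0 at y ∈ ∅; g ≡ 0 at y ∈ {0, 6}; common: ∅.
Collecting: common zeros = {(0, 0), (1, 4)}, so the count is 2.
Comparison with the Bézout bound: 2 ≤ 4 = deg(f)·deg(g), as expected for curves with no common component (the affine F_7-count falls short of the bound because intersections may lie at infinity, over extension fields, or carry multiplicity).


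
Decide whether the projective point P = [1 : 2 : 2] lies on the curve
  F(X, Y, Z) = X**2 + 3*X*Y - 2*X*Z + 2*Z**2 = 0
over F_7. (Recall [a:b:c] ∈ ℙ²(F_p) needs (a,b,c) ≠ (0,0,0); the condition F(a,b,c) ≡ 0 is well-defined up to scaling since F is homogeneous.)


F(1,2,2) ≡ 4 (mod 7); P is NOT on the curve.

Evaluate F(1, 2, 2) term-by-term (mod 7).
  X**2 ↦ 1·1·1·1 = 1
  3*X*Y ↦ 3·1·2·1 = 6
  -2*X*Z ↦ -2·1·1·2 = -4
  2*Z**2 ↦ 2·1·1·4 = 8
Sum: F(1, 2, 2) = (1) + (6) + (-4) + (8) = 11.
Reducing mod 7: 11 ≡ 4 (mod 7).
Since F(a, b, c) ≡ 4 ≠ 0 (mod 7), P does NOT lie on the curve.


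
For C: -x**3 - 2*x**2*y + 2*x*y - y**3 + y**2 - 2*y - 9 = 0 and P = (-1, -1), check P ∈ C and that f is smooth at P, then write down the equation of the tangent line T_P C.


Tangent line at P: -9*x - 11*y - 20 = 0.

Step 1: f(-1, -1) = 0, so P lies on C.
Step 2: partial derivatives
  f_x(x, y) = -3*x**2 - 4*x*y + 2*y, f_y(x, y) = -2*x**2 + 2*x - 3*y**2 + 2*y - 2.
  f_x(P) = -9, f_y(P) = -11 (gradient nonzero, so P is smooth).
Step 3: tangent line at P: -9·(x − -1) + -11·(y − -1) = 0.
Expanding: -9*x - 11*y - 20 = 0.


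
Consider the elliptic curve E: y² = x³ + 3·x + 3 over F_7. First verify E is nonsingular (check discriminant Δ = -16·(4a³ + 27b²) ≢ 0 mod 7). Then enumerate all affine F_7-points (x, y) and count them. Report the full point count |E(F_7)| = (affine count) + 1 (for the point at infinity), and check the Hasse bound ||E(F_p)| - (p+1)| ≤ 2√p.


Affine points = {(1, 0), (3, 2), (3, 5), (4, 3), (4, 4)}; affine count = 5; |E(F_7)| = 6.

Discriminant check: Δ ∝ 4a³ + 27b² = 4·3³ + 27·3² = 4·27 + 27·9 ≡ 1 (mod 7). Nonzero ⇒ E is nonsingular.
For each x ∈ F_7, compute rhs = x³ + 3·x + 3 mod 7, then count y ∈ F_7 with y² ≡ rhs.
  x = 0: rhs = 3, matching y values: none (0 points).
  x = 1: rhs = 0, matching y values: 0 (1 points).
  x = 2: rhs = 3, matching y values: none (0 points).
  x = 3: rhs = 4, matching y values: 2, 5 (2 points).
  x = 4: rhs = 2, matching y values: 3, 4 (2 points).
  x = 5: rhs = 3, matching y values: none (0 points).
  x = 6: rhs = 6, matching y values: none (0 points).
Total affine count: 5.
Full point count |E(F_7)| = 5 + 1 = 6.
Hasse bound: |6 − (7+1)| = |-2| = 2 ≤ 2√7 ≈ 5.2915 ✓.


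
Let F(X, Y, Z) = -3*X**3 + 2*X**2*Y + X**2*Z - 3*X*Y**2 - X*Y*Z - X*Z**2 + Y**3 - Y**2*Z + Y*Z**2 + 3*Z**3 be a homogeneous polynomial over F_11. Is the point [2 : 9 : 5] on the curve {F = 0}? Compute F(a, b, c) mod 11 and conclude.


F(2,9,5) ≡ 3 (mod 11); P is NOT on the curve.

Evaluate F(2, 9, 5) term-by-term (mod 11).
  -3*X**3 ↦ -3·8·1·1 = -24
  2*X**2*Y ↦ 2·4·9·1 = 72
  X**2*Z ↦ 1·4·1·5 = 20
  -3*X*Y**2 ↦ -3·2·81·1 = -486
  -X*Y*Z ↦ -1·2·9·5 = -90
  -X*Z**2 ↦ -1·2·1·25 = -50
  Y**3 ↦ 1·1·729·1 = 729
  -Y**2*Z ↦ -1·1·81·5 = -405
  Y*Z**2 ↦ 1·1·9·25 = 225
  3*Z**3 ↦ 3·1·1·125 = 375
Sum: F(2, 9, 5) = (-24) + (72) + (20) + (-486) + (-90) + (-50) + (729) + (-405) + (225) + (375) = 366.
Reducing mod 11: 366 ≡ 3 (mod 11).
Since F(a, b, c) ≡ 3 ≠ 0 (mod 11), P does NOT lie on the curve.


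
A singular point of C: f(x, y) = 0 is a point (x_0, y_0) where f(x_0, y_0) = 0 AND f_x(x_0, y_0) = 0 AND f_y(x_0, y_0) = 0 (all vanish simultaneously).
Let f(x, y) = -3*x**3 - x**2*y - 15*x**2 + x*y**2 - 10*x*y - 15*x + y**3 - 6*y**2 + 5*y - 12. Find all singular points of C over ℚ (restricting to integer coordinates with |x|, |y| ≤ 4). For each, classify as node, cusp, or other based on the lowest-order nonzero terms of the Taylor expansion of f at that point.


Singular points: {(-2, 3)}; classification: cusp.

Compute partial derivatives:
  f_x = -9*x**2 - 2*x*y - 30*x + y**2 - 10*y - 15.
  f_y = -x**2 + 2*x*y - 10*x + 3*y**2 - 12*y + 5.
Scan x_0 ∈ {−4, ..., 4}. For each x_0, f_y(x_0, y) is a polynomial in y; find its integer roots y ∈ {−4, ..., 4}, then test f_x and f at those candidates.
  x = -4: f_y(-4, y) = 3*y**2 - 20*y + 29; no integer root y with |y| ≤ 4.
  x = -3: f_y(-3, y) = 3*y**2 - 18*y + 26; no integer root y with |y| ≤ 4.
  x = -2: f_y(-2, y) = 3*y**2 - 16*y + 21; vanishes at y ∈ {3}. (-2, 3): f_x = 0, f = 0 — SINGULAR.
  x = -1: f_y(-1, y) = 3*y**2 - 14*y + 14; no integer root y with |y| ≤ 4.
  x = 0: f_y(0, y) = 3*y**2 - 12*y + 5; no integer root y with |y| ≤ 4.
  x = 1: f_y(1, y) = 3*y**2 - 10*y - 6; no integer root y with |y| ≤ 4.
  x = 2: f_y(2, y) = 3*y**2 - 8*y - 19; no integer root y with |y| ≤ 4.
  x = 3: f_y(3, y) = 3*y**2 - 6*y - 34; no integer root y with |y| ≤ 4.
  x = 4: f_y(4, y) = 3*y**2 - 4*y - 51; no integer root y with |y| ≤ 4.
Only singular point on the grid: (-2, 3).
Classify: substitute x = -2 + u, y = 3 + v and expand: f = -3*u**3 - u**2*v + u*v**2 + v**3 + v**2.
No constant or linear terms (consistent with a singular point). Quadratic part: v**2. Cubic part: -3*u**3 - u**2*v + u*v**2 + v**3.
The quadratic part v**2 is a perfect square, so there is a single (double) tangent line v = 0, i.e. y = 3. Restricting the cubic part to that line (v = 0) leaves -3*u**3 ≠ 0, so f is not divisible by v and the branch is v² ≈ 3*u**3 to lowest order — this is a cusp.
Classification: cusp.


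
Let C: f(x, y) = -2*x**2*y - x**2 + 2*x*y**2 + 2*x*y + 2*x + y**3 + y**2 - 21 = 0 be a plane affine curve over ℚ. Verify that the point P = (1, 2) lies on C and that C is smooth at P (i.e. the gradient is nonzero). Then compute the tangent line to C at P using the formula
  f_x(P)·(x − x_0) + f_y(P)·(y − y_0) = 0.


Tangent line at P: 4*x + 24*y - 52 = 0.

Step 1: f(1, 2) = 0, so P lies on C.
Step 2: partial derivatives
  f_x(x, y) = -4*x*y - 2*x + 2*y**2 + 2*y + 2, f_y(x, y) = -2*x**2 + 4*x*y + 2*x + 3*y**2 + 2*y.
  f_x(P) = 4, f_y(P) = 24 (gradient nonzero, so P is smooth).
Step 3: tangent line at P: 4·(x − 1) + 24·(y − 2) = 0.
Expanding: 4*x + 24*y - 52 = 0.


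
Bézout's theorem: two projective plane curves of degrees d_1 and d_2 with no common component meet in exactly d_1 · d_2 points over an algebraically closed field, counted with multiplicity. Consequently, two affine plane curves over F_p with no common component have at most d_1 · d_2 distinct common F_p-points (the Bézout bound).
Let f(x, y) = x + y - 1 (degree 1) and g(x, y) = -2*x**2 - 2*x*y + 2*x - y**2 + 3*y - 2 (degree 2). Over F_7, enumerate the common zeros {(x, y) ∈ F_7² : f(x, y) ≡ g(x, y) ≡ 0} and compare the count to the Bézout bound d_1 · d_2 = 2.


Common zeros: {(0, 1), (6, 2)}; count = 2; Bézout bound = 2.

deg(f) = 1, deg(g) = 2, so Bézout bound = 2.
Scan x ∈ F_7. For each x, list the y ∈ F_7 with f(x, y) ≡ 0 and those with g(x, y) ≡ 0 (mod 7); the common zeros in that column are the intersection.
  x = 0: f ≡ 0 at y ∈ {1}; g ≡ 0 at y ∈ {1, 2}; common: {1}.
  x = 1: f ≡ 0 at y ∈ {0}; g ≡ 0 at y ∈ {4}; common: ∅.
  x = 2: f ≡ 0 at y ∈ {6}; g ≡ 0 at y ∈ ∅; common: ∅.
  x = 3: f ≡ 0 at y ∈ {5}; g ≡ 0 at y ∈ {0, 4}; common: ∅.
  x = 4: f ≡ 0 at y ∈ {4}; g ≡ 0 at y ∈ ∅; common: ∅.
  x = 5: f ≡ 0 at y ∈ {3}; g ≡ 0 at y ∈ {0}; common: ∅.
  x = 6: f ≡ 0 at y ∈ {2}; g ≡ 0 at y ∈ {2, 3}; common: {2}.
Collecting: common zeros = {(0, 1), (6, 2)}, so the count is 2.
Comparison with the Bézout bound: 2 ≤ 2 = deg(f)·deg(g), as expected for curves with no common component (the bound is attained).


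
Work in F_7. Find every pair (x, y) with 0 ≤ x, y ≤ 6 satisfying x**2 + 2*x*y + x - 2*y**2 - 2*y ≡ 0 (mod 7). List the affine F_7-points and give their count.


Affine F_7-points: {(0, 0), (0, 6), (1, 1), (1, 6), (3, 1), (4, 5), (6, 0), (6, 5)}; count = 8.

For each of the 49 pairs (x, y) ∈ F_7², evaluate f(x, y) mod 7. Record the zeros.
  x = 0: [0↦0, 1↦3, 2↦2, 3↦4, 4↦2, 5↦3, 6↦0]  zeros at y ∈ {0, 6}
  x = 1: [0↦2, 1↦0, 2↦1, 3↦5, 4↦5, 5↦1, 6↦0]  zeros at y ∈ {1, 6}
  x = 2: [0↦6, 1↦6, 2↦2, 3↦1, 4↦3, 5↦1, 6↦2]  zeros at y ∈ ∅
  x = 3: [0↦5, 1↦0, 2↦5, 3↦6, 4↦3, 5↦3, 6↦6]  zeros at y ∈ {1}
  x = 4: [0↦6, 1↦3, 2↦3, 3↦6, 4↦5, 5↦0, 6↦5]  zeros at y ∈ {5}
  x = 5: [0↦2, 1↦1, 2↦3, 3↦1, 4↦2, 5↦6, 6↦6]  zeros at y ∈ ∅
  x = 6: [0↦0, 1↦1, 2↦5, 3↦5, 4↦1, 5↦0, 6↦2]  zeros at y ∈ {0, 5}
Collecting zeros: affine points = {(0, 0), (0, 6), (1, 1), (1, 6), (3, 1), (4, 5), (6, 0), (6, 5)}.
Total count |C(F_7)_aff| = 8.


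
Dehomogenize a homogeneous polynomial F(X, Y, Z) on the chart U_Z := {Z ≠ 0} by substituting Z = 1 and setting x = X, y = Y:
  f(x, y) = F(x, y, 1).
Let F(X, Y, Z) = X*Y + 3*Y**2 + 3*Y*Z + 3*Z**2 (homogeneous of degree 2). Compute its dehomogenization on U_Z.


f(x, y) = x*y + 3*y**2 + 3*y + 3

On U_Z we set Z = 1. Each monomial c·X^i·Y^j·Z^k in F becomes c·x^i·y^j·1^k = c·x^i·y^j.
Substituting Z = 1: F(X, Y, 1) = x*y + 3*y**2 + 3*y + 3.
Note: deg(f) ≤ deg(F) = 2; strict inequality happens when F is divisible by Z (lost terms).


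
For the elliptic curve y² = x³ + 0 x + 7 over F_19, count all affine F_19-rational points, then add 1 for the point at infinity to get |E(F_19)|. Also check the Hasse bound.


Affine points = {(0, 8), (0, 11), (8, 5), (8, 14), (10, 0), (12, 5), (12, 14), (13, 0), (15, 0), (18, 5), (18, 14)}; affine count = 11; |E(F_19)| = 12.

Discriminant check: Δ ∝ 4a³ + 27b² = 4·0³ + 27·7² = 4·0 + 27·49 ≡ 12 (mod 19). Nonzero ⇒ E is nonsingular.
For each x ∈ F_19, compute rhs = x³ + 0·x + 7 mod 19, then count y ∈ F_19 with y² ≡ rhs.
  x = 0: rhs = 7, matching y values: 8, 11 (2 points).
  x = 1: rhs = 8, matching y values: none (0 points).
  x = 2: rhs = 15, matching y values: none (0 points).
  x = 3: rhs = 15, matching y values: none (0 points).
  x = 4: rhs = 14, matching y values: none (0 points).
  x = 5: rhs = 18, matching y values: none (0 points).
  x = 6: rhs = 14, matching y values: none (0 points).
  x = 7: rhs = 8, matching y values: none (0 points).
  x = 8: rhs = 6, matching y values: 5, 14 (2 points).
  x = 9: rhs = 14, matching y values: none (0 points).
  x = 10: rhs = 0, matching y values: 0 (1 points).
  x = 11: rhs = 8, matching y values: none (0 points).
  x = 12: rhs = 6, matching y values: 5, 14 (2 points).
  x = 13: rhs = 0, matching y values: 0 (1 points).
  x = 14: rhs = 15, matching y values: none (0 points).
  x = 15: rhs = 0, matching y values: 0 (1 points).
  x = 16: rhs = 18, matching y values: none (0 points).
  x = 17: rhs = 18, matching y values: none (0 points).
  x = 18: rhs = 6, matching y values: 5, 14 (2 points).
Total affine count: 11.
Full point count |E(F_19)| = 11 + 1 = 12.
Hasse bound: |12 − (19+1)| = |-8| = 8 ≤ 2√19 ≈ 8.7178 ✓.


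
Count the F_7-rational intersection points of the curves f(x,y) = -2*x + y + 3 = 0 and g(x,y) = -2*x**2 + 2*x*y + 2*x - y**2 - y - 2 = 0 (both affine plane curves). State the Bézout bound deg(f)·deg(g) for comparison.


Common zeros: {(5, 0)}; count = 1; Bézout bound = 2.

deg(f) = 1, deg(g) = 2, so Bézout bound = 2.
Scan x ∈ F_7. For each x, list the y ∈ F_7 with f(x, y) ≡ 0 and those with g(x, y) ≡ 0 (mod 7); the common zeros in that column are the intersection.
  x = 0: f ≡ 0 at y ∈ {4}; g ≡ 0 at y ∈ {3}; common: ∅.
  x = 1: f ≡ 0 at y ∈ {6}; g ≡ 0 at y ∈ {4}; common: ∅.
  x = 2: f ≡ 0 at y ∈ {1}; g ≡ 0 at y ∈ ∅; common: ∅.
  x = 3: f ≡ 0 at y ∈ {3}; g ≡ 0 at y ∈ {0, 5}; common: ∅.
  x = 4: f ≡ 0 at y ∈ {5}; g ≡ 0 at y ∈ {3, 4}; common: ∅.
  x = 5: f ≡ 0 at y ∈ {0}; g ≡ 0 at y ∈ {0, 2}; common: {0}.
  x = 6: f ≡ 0 at y ∈ {2}; g ≡ 0 at y ∈ ∅; common: ∅.
Collecting: common zeros = {(5, 0)}, so the count is 1.
Comparison with the Bézout bound: 1 ≤ 2 = deg(f)·deg(g), as expected for curves with no common component (the affine F_7-count falls short of the bound because intersections may lie at infinity, over extension fields, or carry multiplicity).


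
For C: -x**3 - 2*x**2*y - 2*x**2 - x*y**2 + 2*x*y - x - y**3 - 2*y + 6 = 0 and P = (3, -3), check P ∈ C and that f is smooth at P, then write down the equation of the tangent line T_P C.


Tangent line at P: -19*x - 23*y - 12 = 0.

Step 1: f(3, -3) = 0, so P lies on C.
Step 2: partial derivatives
  f_x(x, y) = -3*x**2 - 4*x*y - 4*x - y**2 + 2*y - 1, f_y(x, y) = -2*x**2 - 2*x*y + 2*x - 3*y**2 - 2.
  f_x(P) = -19, f_y(P) = -23 (gradient nonzero, so P is smooth).
Step 3: tangent line at P: -19·(x − 3) + -23·(y − -3) = 0.
Expanding: -19*x - 23*y - 12 = 0.


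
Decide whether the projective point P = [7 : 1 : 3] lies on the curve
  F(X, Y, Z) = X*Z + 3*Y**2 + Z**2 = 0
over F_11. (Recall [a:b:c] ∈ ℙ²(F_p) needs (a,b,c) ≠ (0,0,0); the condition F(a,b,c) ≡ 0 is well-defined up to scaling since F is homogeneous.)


F(7,1,3) ≡ 0 (mod 11); P is on the curve.

Evaluate F(7, 1, 3) term-by-term (mod 11).
  X*Z ↦ 1·7·1·3 = 21
  3*Y**2 ↦ 3·1·1·1 = 3
  Z**2 ↦ 1·1·1·9 = 9
Sum: F(7, 1, 3) = (21) + (3) + (9) = 33.
Reducing mod 11: 33 ≡ 0 (mod 11).
Since F(a, b, c) ≡ 0 (mod 11), P lies on the curve.


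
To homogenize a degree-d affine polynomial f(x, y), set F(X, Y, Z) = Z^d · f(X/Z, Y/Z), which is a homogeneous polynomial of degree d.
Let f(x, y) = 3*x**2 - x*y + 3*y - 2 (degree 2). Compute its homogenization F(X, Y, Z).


F(X, Y, Z) = 3*X**2 - X*Y + 3*Y*Z - 2*Z**2

deg(f) = 2.
Substitute x = X/Z, y = Y/Z into f, then multiply by Z^2.
  monomial 3·x^2·y^0 ↦ 3·X^2·Y^0·Z^0.
  monomial -1·x^1·y^1 ↦ -1·X^1·Y^1·Z^0.
  monomial 3·x^0·y^1 ↦ 3·X^0·Y^1·Z^1.
  monomial -2·x^0·y^0 ↦ -2·X^0·Y^0·Z^2.
Collecting: F(X, Y, Z) = 3*X**2 - X*Y + 3*Y*Z - 2*Z**2.


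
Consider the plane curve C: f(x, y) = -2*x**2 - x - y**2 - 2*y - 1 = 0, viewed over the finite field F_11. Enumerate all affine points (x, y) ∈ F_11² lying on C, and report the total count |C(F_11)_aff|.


Affine F_11-points: {(0, 10), (2, 0), (2, 9), (3, 0), (3, 9), (5, 10), (7, 3), (7, 6), (9, 3), (9, 6)}; count = 10.

For each of the 121 pairs (x, y) ∈ F_11², evaluate f(x, y) mod 11. Record the zeros.
  x = 0: [0↦10, 1↦7, 2↦2, 3↦6, 4↦8, 5↦8, 6↦6, 7↦2, 8↦7, 9↦10, 10↦0]  zeros at y ∈ {10}
  x = 1: [0↦7, 1↦4, 2↦10, 3↦3, 4↦5, 5↦5, 6↦3, 7↦10, 8↦4, 9↦7, 10↦8]  zeros at y ∈ ∅
  x = 2: [0↦0, 1↦8, 2↦3, 3↦7, 4↦9, 5↦9, 6↦7, 7↦3, 8↦8, 9↦0, 10↦1]  zeros at y ∈ {0, 9}
  x = 3: [0↦0, 1↦8, 2↦3, 3↦7, 4↦9, 5↦9, 6↦7, 7↦3, 8↦8, 9↦0, 10↦1]  zeros at y ∈ {0, 9}
  x = 4: [0↦7, 1↦4, 2↦10, 3↦3, 4↦5, 5↦5, 6↦3, 7↦10, 8↦4, 9↦7, 10↦8]  zeros at y ∈ ∅
  x = 5: [0↦10, 1↦7, 2↦2, 3↦6, 4↦8, 5↦8, 6↦6, 7↦2, 8↦7, 9↦10, 10↦0]  zeros at y ∈ {10}
  x = 6: [0↦9, 1↦6, 2↦1, 3↦5, 4↦7, 5↦7, 6↦5, 7↦1, 8↦6, 9↦9, 10↦10]  zeros at y ∈ ∅
  x = 7: [0↦4, 1↦1, 2↦7, 3↦0, 4↦2, 5↦2, 6↦0, 7↦7, 8↦1, 9↦4, 10↦5]  zeros at y ∈ {3, 6}
  x = 8: [0↦6, 1↦3, 2↦9, 3↦2, 4↦4, 5↦4, 6↦2, 7↦9, 8↦3, 9↦6, 10↦7]  zeros at y ∈ ∅
  x = 9: [0↦4, 1↦1, 2↦7, 3↦0, 4↦2, 5↦2, 6↦0, 7↦7, 8↦1, 9↦4, 10↦5]  zeros at y ∈ {3, 6}
  x = 10: [0↦9, 1↦6, 2↦1, 3↦5, 4↦7, 5↦7, 6↦5, 7↦1, 8↦6, 9↦9, 10↦10]  zeros at y ∈ ∅
Collecting zeros: affine points = {(0, 10), (2, 0), (2, 9), (3, 0), (3, 9), (5, 10), (7, 3), (7, 6), (9, 3), (9, 6)}.
Total count |C(F_11)_aff| = 10.


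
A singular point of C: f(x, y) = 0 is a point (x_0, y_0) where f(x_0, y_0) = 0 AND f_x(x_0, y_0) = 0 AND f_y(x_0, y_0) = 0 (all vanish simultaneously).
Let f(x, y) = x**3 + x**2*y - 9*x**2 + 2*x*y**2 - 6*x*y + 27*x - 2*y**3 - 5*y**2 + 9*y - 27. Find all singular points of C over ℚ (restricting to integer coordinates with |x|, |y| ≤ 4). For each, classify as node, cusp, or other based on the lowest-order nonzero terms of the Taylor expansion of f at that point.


Singular points: {(3, 0)}; classification: cusp.

Compute partial derivatives:
  f_x = 3*x**2 + 2*x*y - 18*x + 2*y**2 - 6*y + 27.
  f_y = x**2 + 4*x*y - 6*x - 6*y**2 - 10*y + 9.
Scan x_0 ∈ {−4, ..., 4}. For each x_0, f_y(x_0, y) is a polynomial in y; find its integer roots y ∈ {−4, ..., 4}, then test f_x and f at those candidates.
  x = -4: f_y(-4, y) = -6*y**2 - 26*y + 49; no integer root y with |y| ≤ 4.
  x = -3: f_y(-3, y) = -6*y**2 - 22*y + 36; no integer root y with |y| ≤ 4.
  x = -2: f_y(-2, y) = -6*y**2 - 18*y + 25; no integer root y with |y| ≤ 4.
  x = -1: f_y(-1, y) = -6*y**2 - 14*y + 16; no integer root y with |y| ≤ 4.
  x = 0: f_y(0, y) = -6*y**2 - 10*y + 9; no integer root y with |y| ≤ 4.
  x = 1: f_y(1, y) = -6*y**2 - 6*y + 4; no integer root y with |y| ≤ 4.
  x = 2: f_y(2, y) = -6*y**2 - 2*y + 1; no integer root y with |y| ≤ 4.
  x = 3: f_y(3, y) = -6*y**2 + 2*y; vanishes at y ∈ {0}. (3, 0): f_x = 0, f = 0 — SINGULAR.
  x = 4: f_y(4, y) = -6*y**2 + 6*y + 1; no integer root y with |y| ≤ 4.
Only singular point on the grid: (3, 0).
Classify: substitute x = 3 + u, y = 0 + v and expand: f = u**3 + u**2*v + 2*u*v**2 - 2*v**3 + v**2.
No constant or linear terms (consistent with a singular point). Quadratic part: v**2. Cubic part: u**3 + u**2*v + 2*u*v**2 - 2*v**3.
The quadratic part v**2 is a perfect square, so there is a single (double) tangent line v = 0, i.e. y = 0. Restricting the cubic part to that line (v = 0) leaves u**3 ≠ 0, so f is not divisible by v and the branch is v² ≈ -u**3 to lowest order — this is a cusp.
Classification: cusp.


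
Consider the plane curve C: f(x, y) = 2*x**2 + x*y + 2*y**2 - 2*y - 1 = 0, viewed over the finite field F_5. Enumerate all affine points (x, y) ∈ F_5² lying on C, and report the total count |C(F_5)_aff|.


Affine F_5-points: {(2, 2), (2, 3), (3, 1), (4, 1), (4, 3)}; count = 5.

For each of the 25 pairs (x, y) ∈ F_5², evaluate f(x, y) mod 5. Record the zeros.
  x = 0: [0↦4, 1↦4, 2↦3, 3↦1, 4↦3]  zeros at y ∈ ∅
  x = 1: [0↦1, 1↦2, 2↦2, 3↦1, 4↦4]  zeros at y ∈ ∅
  x = 2: [0↦2, 1↦4, 2↦0, 3↦0, 4↦4]  zeros at y ∈ {2, 3}
  x = 3: [0↦2, 1↦0, 2↦2, 3↦3, 4↦3]  zeros at y ∈ {1}
  x = 4: [0↦1, 1↦0, 2↦3, 3↦0, 4↦1]  zeros at y ∈ {1, 3}
Collecting zeros: affine points = {(2, 2), (2, 3), (3, 1), (4, 1), (4, 3)}.
Total count |C(F_5)_aff| = 5.


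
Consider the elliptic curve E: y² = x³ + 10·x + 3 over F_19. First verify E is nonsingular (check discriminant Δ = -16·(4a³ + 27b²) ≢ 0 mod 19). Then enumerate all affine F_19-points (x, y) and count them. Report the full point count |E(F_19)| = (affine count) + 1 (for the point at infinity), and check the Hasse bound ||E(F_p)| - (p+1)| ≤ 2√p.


Affine points = {(5, 8), (5, 11), (7, 6), (7, 13), (8, 5), (8, 14), (9, 9), (9, 10), (10, 1), (10, 18), (11, 0), (18, 7), (18, 12)}; affine count = 13; |E(F_19)| = 14.

Discriminant check: Δ ∝ 4a³ + 27b² = 4·10³ + 27·3² = 4·1000 + 27·9 ≡ 6 (mod 19). Nonzero ⇒ E is nonsingular.
For each x ∈ F_19, compute rhs = x³ + 10·x + 3 mod 19, then count y ∈ F_19 with y² ≡ rhs.
  x = 0: rhs = 3, matching y values: none (0 points).
  x = 1: rhs = 14, matching y values: none (0 points).
  x = 2: rhs = 12, matching y values: none (0 points).
  x = 3: rhs = 3, matching y values: none (0 points).
  x = 4: rhs = 12, matching y values: none (0 points).
  x = 5: rhs = 7, matching y values: 8, 11 (2 points).
  x = 6: rhs = 13, matching y values: none (0 points).
  x = 7: rhs = 17, matching y values: 6, 13 (2 points).
  x = 8: rhs = 6, matching y values: 5, 14 (2 points).
  x = 9: rhs = 5, matching y values: 9, 10 (2 points).
  x = 10: rhs = 1, matching y values: 1, 18 (2 points).
  x = 11: rhs = 0, matching y values: 0 (1 points).
  x = 12: rhs = 8, matching y values: none (0 points).
  x = 13: rhs = 12, matching y values: none (0 points).
  x = 14: rhs = 18, matching y values: none (0 points).
  x = 15: rhs = 13, matching y values: none (0 points).
  x = 16: rhs = 3, matching y values: none (0 points).
  x = 17: rhs = 13, matching y values: none (0 points).
  x = 18: rhs = 11, matching y values: 7, 12 (2 points).
Total affine count: 13.
Full point count |E(F_19)| = 13 + 1 = 14.
Hasse bound: |14 − (19+1)| = |-6| = 6 ≤ 2√19 ≈ 8.7178 ✓.


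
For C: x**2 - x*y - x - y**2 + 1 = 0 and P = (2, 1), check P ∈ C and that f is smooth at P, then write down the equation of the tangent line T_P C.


Tangent line at P: 2*x - 4*y = 0.

Step 1: f(2, 1) = 0, so P lies on C.
Step 2: partial derivatives
  f_x(x, y) = 2*x - y - 1, f_y(x, y) = -x - 2*y.
  f_x(P) = 2, f_y(P) = -4 (gradient nonzero, so P is smooth).
Step 3: tangent line at P: 2·(x − 2) + -4·(y − 1) = 0.
Expanding: 2*x - 4*y = 0.


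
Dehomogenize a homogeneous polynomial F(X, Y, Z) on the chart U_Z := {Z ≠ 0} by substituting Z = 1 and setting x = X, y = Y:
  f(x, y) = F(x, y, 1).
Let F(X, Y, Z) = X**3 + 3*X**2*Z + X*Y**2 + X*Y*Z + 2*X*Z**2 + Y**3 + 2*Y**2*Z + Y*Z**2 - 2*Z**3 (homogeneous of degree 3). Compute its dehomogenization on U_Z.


f(x, y) = x**3 + 3*x**2 + x*y**2 + x*y + 2*x + y**3 + 2*y**2 + y - 2

On U_Z we set Z = 1. Each monomial c·X^i·Y^j·Z^k in F becomes c·x^i·y^j·1^k = c·x^i·y^j.
Substituting Z = 1: F(X, Y, 1) = x**3 + 3*x**2 + x*y**2 + x*y + 2*x + y**3 + 2*y**2 + y - 2.
Note: deg(f) ≤ deg(F) = 3; strict inequality happens when F is divisible by Z (lost terms).


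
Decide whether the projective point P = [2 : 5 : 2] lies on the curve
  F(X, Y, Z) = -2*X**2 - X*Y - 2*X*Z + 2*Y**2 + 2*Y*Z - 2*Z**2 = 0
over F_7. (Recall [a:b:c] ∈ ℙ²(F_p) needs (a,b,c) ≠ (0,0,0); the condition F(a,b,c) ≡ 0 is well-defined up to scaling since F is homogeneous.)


F(2,5,2) ≡ 1 (mod 7); P is NOT on the curve.

Evaluate F(2, 5, 2) term-by-term (mod 7).
  -2*X**2 ↦ -2·4·1·1 = -8
  -X*Y ↦ -1·2·5·1 = -10
  -2*X*Z ↦ -2·2·1·2 = -8
  2*Y**2 ↦ 2·1·25·1 = 50
  2*Y*Z ↦ 2·1·5·2 = 20
  -2*Z**2 ↦ -2·1·1·4 = -8
Sum: F(2, 5, 2) = (-8) + (-10) + (-8) + (50) + (20) + (-8) = 36.
Reducing mod 7: 36 ≡ 1 (mod 7).
Since F(a, b, c) ≡ 1 ≠ 0 (mod 7), P does NOT lie on the curve.


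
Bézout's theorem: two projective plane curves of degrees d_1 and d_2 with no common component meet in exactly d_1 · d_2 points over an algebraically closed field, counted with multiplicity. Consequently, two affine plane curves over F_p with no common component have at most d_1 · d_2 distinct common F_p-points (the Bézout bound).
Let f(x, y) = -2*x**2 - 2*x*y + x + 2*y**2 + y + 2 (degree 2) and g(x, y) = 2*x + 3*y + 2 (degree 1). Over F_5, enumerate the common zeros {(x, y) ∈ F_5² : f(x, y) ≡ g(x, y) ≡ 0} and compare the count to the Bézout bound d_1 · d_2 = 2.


Common zeros: {(0, 1), (2, 3)}; count = 2; Bézout bound = 2.

deg(f) = 2, deg(g) = 1, so Bézout bound = 2.
Scan x ∈ F_5. For each x, list the y ∈ F_5 with f(x, y) ≡ 0 and those with g(x, y) ≡ 0 (mod 5); the common zeros in that column are the intersection.
  x = 0: f ≡ 0 at y ∈ {1}; g ≡ 0 at y ∈ {1}; common: {1}.
  x = 1: f ≡ 0 at y ∈ ∅; g ≡ 0 at y ∈ {2}; common: ∅.
  x = 2: f ≡ 0 at y ∈ {1, 3}; g ≡ 0 at y ∈ {3}; common: {3}.
  x = 3: f ≡ 0 at y ∈ {2, 3}; g ≡ 0 at y ∈ {4}; common: ∅.
  x = 4: f ≡ 0 at y ∈ ∅; g ≡ 0 at y ∈ {0}; common: ∅.
Collecting: common zeros = {(0, 1), (2, 3)}, so the count is 2.
Comparison with the Bézout bound: 2 ≤ 2 = deg(f)·deg(g), as expected for curves with no common component (the bound is attained).


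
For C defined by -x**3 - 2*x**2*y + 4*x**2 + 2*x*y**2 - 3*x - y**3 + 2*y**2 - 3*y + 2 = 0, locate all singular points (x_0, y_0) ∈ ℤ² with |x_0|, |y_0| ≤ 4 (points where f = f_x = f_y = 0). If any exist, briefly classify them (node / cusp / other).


Singular points: {(1, 1)}; classification: node.

Compute partial derivatives:
  f_x = -3*x**2 - 4*x*y + 8*x + 2*y**2 - 3.
  f_y = -2*x**2 + 4*x*y - 3*y**2 + 4*y - 3.
Scan x_0 ∈ {−4, ..., 4}. For each x_0, f_y(x_0, y) is a polynomial in y; find its integer roots y ∈ {−4, ..., 4}, then test f_x and f at those candidates.
  x = -4: f_y(-4, y) = -3*y**2 - 12*y - 35; no integer root y with |y| ≤ 4.
  x = -3: f_y(-3, y) = -3*y**2 - 8*y - 21; no integer root y with |y| ≤ 4.
  x = -2: f_y(-2, y) = -3*y**2 - 4*y - 11; no integer root y with |y| ≤ 4.
  x = -1: f_y(-1, y) = -3*y**2 - 5; no integer root y with |y| ≤ 4.
  x = 0: f_y(0, y) = -3*y**2 + 4*y - 3; no integer root y with |y| ≤ 4.
  x = 1: f_y(1, y) = -3*y**2 + 8*y - 5; vanishes at y ∈ {1}. (1, 1): f_x = 0, f = 0 — SINGULAR.
  x = 2: f_y(2, y) = -3*y**2 + 12*y - 11; no integer root y with |y| ≤ 4.
  x = 3: f_y(3, y) = -3*y**2 + 16*y - 21; vanishes at y ∈ {3}. (3, 3): f_x = -24 ≠ 0.
  x = 4: f_y(4, y) = -3*y**2 + 20*y - 35; no integer root y with |y| ≤ 4.
Only singular point on the grid: (1, 1).
Classify: substitute x = 1 + u, y = 1 + v and expand: f = -u**3 - 2*u**2*v - u**2 + 2*u*v**2 - v**3 + v**2.
No constant or linear terms (consistent with a singular point). Quadratic part: -u**2 + v**2. Cubic part: -u**3 - 2*u**2*v + 2*u*v**2 - v**3.
The quadratic part v**2 - u**2 = (v − u)(v + u) splits into two distinct linear factors, so there are two distinct tangent lines y − 1 = ±(x − 1) — this is a node (ordinary double point).
Classification: node.


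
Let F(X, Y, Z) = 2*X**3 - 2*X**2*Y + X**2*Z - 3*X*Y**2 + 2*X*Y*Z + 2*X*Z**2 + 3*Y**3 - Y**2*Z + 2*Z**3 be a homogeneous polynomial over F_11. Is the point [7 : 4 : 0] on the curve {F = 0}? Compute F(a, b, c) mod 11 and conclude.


F(7,4,0) ≡ 7 (mod 11); P is NOT on the curve.

Evaluate F(7, 4, 0) term-by-term (mod 11).
  2*X**3 ↦ 2·343·1·1 = 686
  -2*X**2*Y ↦ -2·49·4·1 = -392
  X**2*Z ↦ 1·49·1·0 = 0
  -3*X*Y**2 ↦ -3·7·16·1 = -336
  2*X*Y*Z ↦ 2·7·4·0 = 0
  2*X*Z**2 ↦ 2·7·1·0 = 0
  3*Y**3 ↦ 3·1·64·1 = 192
  -Y**2*Z ↦ -1·1·16·0 = 0
  2*Z**3 ↦ 2·1·1·0 = 0
Sum: F(7, 4, 0) = (686) + (-392) + (0) + (-336) + (0) + (0) + (192) + (0) + (0) = 150.
Reducing mod 11: 150 ≡ 7 (mod 11).
Since F(a, b, c) ≡ 7 ≠ 0 (mod 11), P does NOT lie on the curve.


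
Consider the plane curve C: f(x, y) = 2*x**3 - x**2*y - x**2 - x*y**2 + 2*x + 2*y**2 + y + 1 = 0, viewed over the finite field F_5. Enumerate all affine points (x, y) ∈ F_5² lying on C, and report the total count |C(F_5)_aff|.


Affine F_5-points: {(1, 1), (1, 4), (2, 4)}; count = 3.

For each of the 25 pairs (x, y) ∈ F_5², evaluate f(x, y) mod 5. Record the zeros.
  x = 0: [0↦1, 1↦4, 2↦1, 3↦2, 4↦2]  zeros at y ∈ ∅
  x = 1: [0↦4, 1↦0, 2↦3, 3↦3, 4↦0]  zeros at y ∈ {1, 4}
  x = 2: [0↦2, 1↦4, 2↦1, 3↦3, 4↦0]  zeros at y ∈ {4}
  x = 3: [0↦2, 1↦3, 2↦2, 3↦4, 4↦4]  zeros at y ∈ ∅
  x = 4: [0↦1, 1↦4, 2↦3, 3↦3, 4↦4]  zeros at y ∈ ∅
Collecting zeros: affine points = {(1, 1), (1, 4), (2, 4)}.
Total count |C(F_5)_aff| = 3.


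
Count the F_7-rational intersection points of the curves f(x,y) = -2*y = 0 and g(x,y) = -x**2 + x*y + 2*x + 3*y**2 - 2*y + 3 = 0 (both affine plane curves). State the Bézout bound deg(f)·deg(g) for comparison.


Common zeros: {(3, 0), (6, 0)}; count = 2; Bézout bound = 2.

deg(f) = 1, deg(g) = 2, so Bézout bound = 2.
Scan x ∈ F_7. For each x, list the y ∈ F_7 with f(x, y) ≡ 0 and those with g(x, y) ≡ 0 (mod 7); the common zeros in that column are the intersection.
  x = 0: f ≡ 0 at y ∈ {0}; g ≡ 0 at y ∈ ∅; common: ∅.
  x = 1: f ≡ 0 at y ∈ {0}; g ≡ 0 at y ∈ {2, 3}; common: ∅.
  x = 2: f ≡ 0 at y ∈ {0}; g ≡ 0 at y ∈ ∅; common: ∅.
  x = 3: f ≡ 0 at y ∈ {0}; g ≡ 0 at y ∈ {0, 2}; common: {0}.
  x = 4: f ≡ 0 at y ∈ {0}; g ≡ 0 at y ∈ {1, 3}; common: ∅.
  x = 5: f ≡ 0 at y ∈ {0}; g ≡ 0 at y ∈ ∅; common: ∅.
  x = 6: f ≡ 0 at y ∈ {0}; g ≡ 0 at y ∈ {0, 1}; common: {0}.
Collecting: common zeros = {(3, 0), (6, 0)}, so the count is 2.
Comparison with the Bézout bound: 2 ≤ 2 = deg(f)·deg(g), as expected for curves with no common component (the bound is attained).


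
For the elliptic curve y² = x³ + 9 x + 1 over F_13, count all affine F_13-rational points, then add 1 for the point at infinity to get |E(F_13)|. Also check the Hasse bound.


Affine points = {(0, 1), (0, 12), (2, 1), (2, 12), (3, 4), (3, 9), (4, 6), (4, 7), (7, 2), (7, 11), (8, 0), (10, 5), (10, 8), (11, 1), (11, 12), (12, 2), (12, 11)}; affine count = 17; |E(F_13)| = 18.

Discriminant check: Δ ∝ 4a³ + 27b² = 4·9³ + 27·1² = 4·729 + 27·1 ≡ 5 (mod 13). Nonzero ⇒ E is nonsingular.
For each x ∈ F_13, compute rhs = x³ + 9·x + 1 mod 13, then count y ∈ F_13 with y² ≡ rhs.
  x = 0: rhs = 1, matching y values: 1, 12 (2 points).
  x = 1: rhs = 11, matching y values: none (0 points).
  x = 2: rhs = 1, matching y values: 1, 12 (2 points).
  x = 3: rhs = 3, matching y values: 4, 9 (2 points).
  x = 4: rhs = 10, matching y values: 6, 7 (2 points).
  x = 5: rhs = 2, matching y values: none (0 points).
  x = 6: rhs = 11, matching y values: none (0 points).
  x = 7: rhs = 4, matching y values: 2, 11 (2 points).
  x = 8: rhs = 0, matching y values: 0 (1 points).
  x = 9: rhs = 5, matching y values: none (0 points).
  x = 10: rhs = 12, matching y values: 5, 8 (2 points).
  x = 11: rhs = 1, matching y values: 1, 12 (2 points).
  x = 12: rhs = 4, matching y values: 2, 11 (2 points).
Total affine count: 17.
Full point count |E(F_13)| = 17 + 1 = 18.
Hasse bound: |18 − (13+1)| = |4| = 4 ≤ 2√13 ≈ 7.2111 ✓.


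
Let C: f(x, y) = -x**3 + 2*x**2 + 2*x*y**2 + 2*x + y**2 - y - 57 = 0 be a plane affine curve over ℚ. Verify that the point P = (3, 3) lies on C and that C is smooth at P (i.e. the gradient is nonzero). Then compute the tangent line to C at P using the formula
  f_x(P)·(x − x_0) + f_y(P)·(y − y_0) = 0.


Tangent line at P: 5*x + 41*y - 138 = 0.

Step 1: f(3, 3) = 0, so P lies on C.
Step 2: partial derivatives
  f_x(x, y) = -3*x**2 + 4*x + 2*y**2 + 2, f_y(x, y) = 4*x*y + 2*y - 1.
  f_x(P) = 5, f_y(P) = 41 (gradient nonzero, so P is smooth).
Step 3: tangent line at P: 5·(x − 3) + 41·(y − 3) = 0.
Expanding: 5*x + 41*y - 138 = 0.


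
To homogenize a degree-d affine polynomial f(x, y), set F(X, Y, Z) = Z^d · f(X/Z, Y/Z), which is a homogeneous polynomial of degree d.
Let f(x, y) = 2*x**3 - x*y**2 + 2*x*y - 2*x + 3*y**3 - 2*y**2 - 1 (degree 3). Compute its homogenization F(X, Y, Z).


F(X, Y, Z) = 2*X**3 - X*Y**2 + 2*X*Y*Z - 2*X*Z**2 + 3*Y**3 - 2*Y**2*Z - Z**3

deg(f) = 3.
Substitute x = X/Z, y = Y/Z into f, then multiply by Z^3.
  monomial 2·x^3·y^0 ↦ 2·X^3·Y^0·Z^0.
  monomial -1·x^1·y^2 ↦ -1·X^1·Y^2·Z^0.
  monomial 2·x^1·y^1 ↦ 2·X^1·Y^1·Z^1.
  monomial -2·x^1·y^0 ↦ -2·X^1·Y^0·Z^2.
  monomial 3·x^0·y^3 ↦ 3·X^0·Y^3·Z^0.
  monomial -2·x^0·y^2 ↦ -2·X^0·Y^2·Z^1.
  monomial -1·x^0·y^0 ↦ -1·X^0·Y^0·Z^3.
Collecting: F(X, Y, Z) = 2*X**3 - X*Y**2 + 2*X*Y*Z - 2*X*Z**2 + 3*Y**3 - 2*Y**2*Z - Z**3.


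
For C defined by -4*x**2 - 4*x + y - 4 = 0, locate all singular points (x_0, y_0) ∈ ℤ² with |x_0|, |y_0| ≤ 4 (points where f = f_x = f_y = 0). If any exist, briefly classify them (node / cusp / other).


No singular points in the scanned grid; C is smooth there.

Compute partial derivatives:
  f_x = -8*x - 4.
  f_y = 1.
f_y = 1 is a nonzero constant, so f_y never vanishes: no point (x, y) can satisfy f = f_x = f_y = 0. In particular no (x, y) ∈ {−4, ..., 4}² is singular; the curve is smooth.


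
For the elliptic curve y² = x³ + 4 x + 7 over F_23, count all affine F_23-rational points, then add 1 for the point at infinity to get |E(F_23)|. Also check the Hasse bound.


Affine points = {(1, 9), (1, 14), (2, 0), (3, 0), (4, 8), (4, 15), (9, 6), (9, 17), (10, 9), (10, 14), (11, 5), (11, 18), (12, 9), (12, 14), (13, 5), (13, 18), (14, 1), (14, 22), (16, 2), (16, 21), (18, 0), (22, 5), (22, 18)}; affine count = 23; |E(F_23)| = 24.

Discriminant check: Δ ∝ 4a³ + 27b² = 4·4³ + 27·7² = 4·64 + 27·49 ≡ 15 (mod 23). Nonzero ⇒ E is nonsingular.
For each x ∈ F_23, compute rhs = x³ + 4·x + 7 mod 23, then count y ∈ F_23 with y² ≡ rhs.
  x = 0: rhs = 7, matching y values: none (0 points).
  x = 1: rhs = 12, matching y values: 9, 14 (2 points).
  x = 2: rhs = 0, matching y values: 0 (1 points).
  x = 3: rhs = 0, matching y values: 0 (1 points).
  x = 4: rhs = 18, matching y values: 8, 15 (2 points).
  x = 5: rhs = 14, matching y values: none (0 points).
  x = 6: rhs = 17, matching y values: none (0 points).
  x = 7: rhs = 10, matching y values: none (0 points).
  x = 8: rhs = 22, matching y values: none (0 points).
  x = 9: rhs = 13, matching y values: 6, 17 (2 points).
  x = 10: rhs = 12, matching y values: 9, 14 (2 points).
  x = 11: rhs = 2, matching y values: 5, 18 (2 points).
  x = 12: rhs = 12, matching y values: 9, 14 (2 points).
  x = 13: rhs = 2, matching y values: 5, 18 (2 points).
  x = 14: rhs = 1, matching y values: 1, 22 (2 points).
  x = 15: rhs = 15, matching y values: none (0 points).
  x = 16: rhs = 4, matching y values: 2, 21 (2 points).
  x = 17: rhs = 20, matching y values: none (0 points).
  x = 18: rhs = 0, matching y values: 0 (1 points).
  x = 19: rhs = 19, matching y values: none (0 points).
  x = 20: rhs = 14, matching y values: none (0 points).
  x = 21: rhs = 14, matching y values: none (0 points).
  x = 22: rhs = 2, matching y values: 5, 18 (2 points).
Total affine count: 23.
Full point count |E(F_23)| = 23 + 1 = 24.
Hasse bound: |24 − (23+1)| = |0| = 0 ≤ 2√23 ≈ 9.5917 ✓.
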